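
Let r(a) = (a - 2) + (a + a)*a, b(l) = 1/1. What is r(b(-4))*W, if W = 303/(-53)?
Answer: -303/53 ≈ -5.7170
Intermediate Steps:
b(l) = 1
W = -303/53 (W = 303*(-1/53) = -303/53 ≈ -5.7170)
r(a) = -2 + a + 2*a² (r(a) = (-2 + a) + (2*a)*a = (-2 + a) + 2*a² = -2 + a + 2*a²)
r(b(-4))*W = (-2 + 1 + 2*1²)*(-303/53) = (-2 + 1 + 2*1)*(-303/53) = (-2 + 1 + 2)*(-303/53) = 1*(-303/53) = -303/53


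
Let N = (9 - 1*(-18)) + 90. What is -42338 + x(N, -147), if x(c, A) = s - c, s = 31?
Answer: -42424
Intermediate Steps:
N = 117 (N = (9 + 18) + 90 = 27 + 90 = 117)
x(c, A) = 31 - c
-42338 + x(N, -147) = -42338 + (31 - 1*117) = -42338 + (31 - 117) = -42338 - 86 = -42424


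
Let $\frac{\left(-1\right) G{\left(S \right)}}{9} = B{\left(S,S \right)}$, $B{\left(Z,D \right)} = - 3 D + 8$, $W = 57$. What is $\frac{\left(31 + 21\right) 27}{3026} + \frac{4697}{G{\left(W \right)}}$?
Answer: $\frac{8136395}{2219571} \approx 3.6658$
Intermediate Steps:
$B{\left(Z,D \right)} = 8 - 3 D$
$G{\left(S \right)} = -72 + 27 S$ ($G{\left(S \right)} = - 9 \left(8 - 3 S\right) = -72 + 27 S$)
$\frac{\left(31 + 21\right) 27}{3026} + \frac{4697}{G{\left(W \right)}} = \frac{\left(31 + 21\right) 27}{3026} + \frac{4697}{-72 + 27 \cdot 57} = 52 \cdot 27 \cdot \frac{1}{3026} + \frac{4697}{-72 + 1539} = 1404 \cdot \frac{1}{3026} + \frac{4697}{1467} = \frac{702}{1513} + 4697 \cdot \frac{1}{1467} = \frac{702}{1513} + \frac{4697}{1467} = \frac{8136395}{2219571}$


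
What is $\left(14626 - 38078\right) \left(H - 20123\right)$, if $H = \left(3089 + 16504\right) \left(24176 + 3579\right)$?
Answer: $-12752812799584$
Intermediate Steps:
$H = 543803715$ ($H = 19593 \cdot 27755 = 543803715$)
$\left(14626 - 38078\right) \left(H - 20123\right) = \left(14626 - 38078\right) \left(543803715 - 20123\right) = \left(-23452\right) 543783592 = -12752812799584$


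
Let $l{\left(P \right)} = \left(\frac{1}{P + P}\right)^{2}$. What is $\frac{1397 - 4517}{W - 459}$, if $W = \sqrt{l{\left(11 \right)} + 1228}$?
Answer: $\frac{693126720}{101375251} + \frac{68640 \sqrt{594353}}{101375251} \approx 7.3592$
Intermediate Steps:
$l{\left(P \right)} = \frac{1}{4 P^{2}}$ ($l{\left(P \right)} = \left(\frac{1}{2 P}\right)^{2} = \frac{1}{4 P^{2}}$)
$W = \frac{\sqrt{594353}}{22}$ ($W = \sqrt{\frac{1}{4 \cdot 121} + 1228} = \sqrt{\frac{1}{4} \cdot \frac{1}{121} + 1228} = \sqrt{\frac{1}{484} + 1228} = \sqrt{\frac{594353}{484}} = \frac{\sqrt{594353}}{22} \approx 35.043$)
$\frac{1397 - 4517}{W - 459} = \frac{1397 - 4517}{\frac{\sqrt{594353}}{22} - 459} = - \frac{3120}{-459 + \frac{\sqrt{594353}}{22}}$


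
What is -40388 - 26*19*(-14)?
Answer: -33472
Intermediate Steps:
-40388 - 26*19*(-14) = -40388 - 494*(-14) = -40388 + 6916 = -33472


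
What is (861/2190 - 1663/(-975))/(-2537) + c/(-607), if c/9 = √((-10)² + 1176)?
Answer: -298763/361141950 - 18*√319/607 ≈ -0.53047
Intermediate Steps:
c = 18*√319 (c = 9*√((-10)² + 1176) = 9*√(100 + 1176) = 9*√1276 = 9*(2*√319) = 18*√319 ≈ 321.49)
(861/2190 - 1663/(-975))/(-2537) + c/(-607) = (861/2190 - 1663/(-975))/(-2537) + (18*√319)/(-607) = (861*(1/2190) - 1663*(-1/975))*(-1/2537) + (18*√319)*(-1/607) = (287/730 + 1663/975)*(-1/2537) - 18*√319/607 = (298763/142350)*(-1/2537) - 18*√319/607 = -298763/361141950 - 18*√319/607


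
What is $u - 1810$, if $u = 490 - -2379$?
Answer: $1059$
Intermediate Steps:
$u = 2869$ ($u = 490 + 2379 = 2869$)
$u - 1810 = 2869 - 1810 = 1059$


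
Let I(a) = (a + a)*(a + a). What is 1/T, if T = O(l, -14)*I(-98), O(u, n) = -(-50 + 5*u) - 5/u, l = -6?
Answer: 3/9315880 ≈ 3.2203e-7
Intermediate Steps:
O(u, n) = 50 - 5*u - 5/u (O(u, n) = -(-50 + 5*u) - 5/u = -5*(-10 + u) - 5/u = (50 - 5*u) - 5/u = 50 - 5*u - 5/u)
I(a) = 4*a**2 (I(a) = (2*a)*(2*a) = 4*a**2)
T = 9315880/3 (T = (50 - 5*(-6) - 5/(-6))*(4*(-98)**2) = (50 + 30 - 5*(-1/6))*(4*9604) = (50 + 30 + 5/6)*38416 = (485/6)*38416 = 9315880/3 ≈ 3.1053e+6)
1/T = 1/(9315880/3) = 3/9315880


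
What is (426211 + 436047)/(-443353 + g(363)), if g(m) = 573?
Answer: -431129/221390 ≈ -1.9474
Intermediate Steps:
(426211 + 436047)/(-443353 + g(363)) = (426211 + 436047)/(-443353 + 573) = 862258/(-442780) = 862258*(-1/442780) = -431129/221390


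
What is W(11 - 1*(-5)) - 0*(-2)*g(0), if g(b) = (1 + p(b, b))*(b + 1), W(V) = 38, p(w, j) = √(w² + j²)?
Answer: 38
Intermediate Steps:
p(w, j) = √(j² + w²)
g(b) = (1 + b)*(1 + √2*√(b²)) (g(b) = (1 + √(b² + b²))*(b + 1) = (1 + √(2*b²))*(1 + b) = (1 + √2*√(b²))*(1 + b) = (1 + b)*(1 + √2*√(b²)))
W(11 - 1*(-5)) - 0*(-2)*g(0) = 38 - 0*(-2)*(1 + 0 + √2*√(0²) + 0*√2*√(0²)) = 38 - 0*(1 + 0 + √2*√0 + 0*√2*√0) = 38 - 0*(1 + 0 + √2*0 + 0*√2*0) = 38 - 0*(1 + 0 + 0 + 0) = 38 - 0 = 38 - 1*0 = 38 + 0 = 38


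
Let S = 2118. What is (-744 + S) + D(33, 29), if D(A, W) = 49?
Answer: 1423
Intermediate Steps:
(-744 + S) + D(33, 29) = (-744 + 2118) + 49 = 1374 + 49 = 1423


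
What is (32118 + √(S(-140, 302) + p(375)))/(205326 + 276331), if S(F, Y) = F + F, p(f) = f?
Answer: 32118/481657 + √95/481657 ≈ 0.066703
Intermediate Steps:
S(F, Y) = 2*F
(32118 + √(S(-140, 302) + p(375)))/(205326 + 276331) = (32118 + √(2*(-140) + 375))/(205326 + 276331) = (32118 + √(-280 + 375))/481657 = (32118 + √95)*(1/481657) = 32118/481657 + √95/481657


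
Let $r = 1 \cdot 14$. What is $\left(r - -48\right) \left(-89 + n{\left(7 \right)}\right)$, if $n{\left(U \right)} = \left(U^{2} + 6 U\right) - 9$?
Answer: $-434$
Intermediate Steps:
$r = 14$
$n{\left(U \right)} = -9 + U^{2} + 6 U$
$\left(r - -48\right) \left(-89 + n{\left(7 \right)}\right) = \left(14 - -48\right) \left(-89 + \left(-9 + 7^{2} + 6 \cdot 7\right)\right) = \left(14 + 48\right) \left(-89 + \left(-9 + 49 + 42\right)\right) = 62 \left(-89 + 82\right) = 62 \left(-7\right) = -434$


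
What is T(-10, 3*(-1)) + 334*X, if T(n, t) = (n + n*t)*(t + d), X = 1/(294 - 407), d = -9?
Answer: -27454/113 ≈ -242.96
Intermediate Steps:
X = -1/113 (X = 1/(-113) = -1/113 ≈ -0.0088496)
T(n, t) = (-9 + t)*(n + n*t) (T(n, t) = (n + n*t)*(t - 9) = (n + n*t)*(-9 + t) = (-9 + t)*(n + n*t))
T(-10, 3*(-1)) + 334*X = -10*(-9 + (3*(-1))² - 24*(-1)) + 334*(-1/113) = -10*(-9 + (-3)² - 8*(-3)) - 334/113 = -10*(-9 + 9 + 24) - 334/113 = -10*24 - 334/113 = -240 - 334/113 = -27454/113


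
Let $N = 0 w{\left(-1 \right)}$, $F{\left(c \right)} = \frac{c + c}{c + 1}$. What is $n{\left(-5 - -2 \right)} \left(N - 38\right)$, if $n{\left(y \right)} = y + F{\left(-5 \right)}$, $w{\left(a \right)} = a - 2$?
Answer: $19$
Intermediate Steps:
$w{\left(a \right)} = -2 + a$
$F{\left(c \right)} = \frac{2 c}{1 + c}$
$N = 0$ ($N = 0 \left(-2 - 1\right) = 0 \left(-3\right) = 0$)
$n{\left(y \right)} = \frac{5}{2} + y$ ($n{\left(y \right)} = y + 2 \left(-5\right) \frac{1}{1 - 5} = y + 2 \left(-5\right) \frac{1}{-4} = y + 2 \left(-5\right) \left(- \frac{1}{4}\right) = y + \frac{5}{2} = \frac{5}{2} + y$)
$n{\left(-5 - -2 \right)} \left(N - 38\right) = \left(\frac{5}{2} - 3\right) \left(0 - 38\right) = \left(\frac{5}{2} + \left(-5 + 2\right)\right) \left(-38\right) = \left(\frac{5}{2} - 3\right) \left(-38\right) = \left(- \frac{1}{2}\right) \left(-38\right) = 19$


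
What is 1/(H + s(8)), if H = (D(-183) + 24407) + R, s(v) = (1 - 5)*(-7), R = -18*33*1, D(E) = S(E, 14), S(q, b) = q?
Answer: 1/23658 ≈ 4.2269e-5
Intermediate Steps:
D(E) = E
R = -594 (R = -594*1 = -594)
s(v) = 28 (s(v) = -4*(-7) = 28)
H = 23630 (H = (-183 + 24407) - 594 = 24224 - 594 = 23630)
1/(H + s(8)) = 1/(23630 + 28) = 1/23658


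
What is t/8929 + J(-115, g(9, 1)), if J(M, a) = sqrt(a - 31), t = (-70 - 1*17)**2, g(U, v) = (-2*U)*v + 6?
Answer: 7569/8929 + I*sqrt(43) ≈ 0.84769 + 6.5574*I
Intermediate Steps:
g(U, v) = 6 - 2*U*v (g(U, v) = -2*U*v + 6 = 6 - 2*U*v)
t = 7569 (t = (-70 - 17)**2 = (-87)**2 = 7569)
J(M, a) = sqrt(-31 + a)
t/8929 + J(-115, g(9, 1)) = 7569/8929 + sqrt(-31 + (6 - 2*9*1)) = 7569*(1/8929) + sqrt(-31 + (6 - 18)) = 7569/8929 + sqrt(-31 - 12) = 7569/8929 + sqrt(-43) = 7569/8929 + I*sqrt(43)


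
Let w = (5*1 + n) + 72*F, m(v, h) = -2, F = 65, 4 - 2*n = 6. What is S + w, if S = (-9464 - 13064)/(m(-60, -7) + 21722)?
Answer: 12714244/2715 ≈ 4683.0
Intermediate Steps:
n = -1 (n = 2 - ½*6 = 2 - 3 = -1)
S = -2816/2715 (S = (-9464 - 13064)/(-2 + 21722) = -22528/21720 = -22528*1/21720 = -2816/2715 ≈ -1.0372)
w = 4684 (w = (5*1 - 1) + 72*65 = (5 - 1) + 4680 = 4 + 4680 = 4684)
S + w = -2816/2715 + 4684 = 12714244/2715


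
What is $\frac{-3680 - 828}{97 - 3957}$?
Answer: $\frac{1127}{965} \approx 1.1679$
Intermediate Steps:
$\frac{-3680 - 828}{97 - 3957} = - \frac{4508}{-3860} = \left(-4508\right) \left(- \frac{1}{3860}\right) = \frac{1127}{965}$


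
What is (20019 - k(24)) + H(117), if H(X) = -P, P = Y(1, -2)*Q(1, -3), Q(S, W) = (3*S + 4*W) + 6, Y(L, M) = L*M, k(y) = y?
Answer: 19989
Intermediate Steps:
Q(S, W) = 6 + 3*S + 4*W
P = 6 (P = (1*(-2))*(6 + 3*1 + 4*(-3)) = -2*(6 + 3 - 12) = -2*(-3) = 6)
H(X) = -6 (H(X) = -1*6 = -6)
(20019 - k(24)) + H(117) = (20019 - 1*24) - 6 = (20019 - 24) - 6 = 19995 - 6 = 19989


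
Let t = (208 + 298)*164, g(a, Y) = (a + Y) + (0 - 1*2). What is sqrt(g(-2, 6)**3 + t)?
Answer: 4*sqrt(5187) ≈ 288.08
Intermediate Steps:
g(a, Y) = -2 + Y + a (g(a, Y) = (Y + a) + (0 - 2) = (Y + a) - 2 = -2 + Y + a)
t = 82984 (t = 506*164 = 82984)
sqrt(g(-2, 6)**3 + t) = sqrt((-2 + 6 - 2)**3 + 82984) = sqrt(2**3 + 82984) = sqrt(8 + 82984) = sqrt(82992) = 4*sqrt(5187)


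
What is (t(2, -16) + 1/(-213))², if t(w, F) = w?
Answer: 180625/45369 ≈ 3.9812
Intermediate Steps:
(t(2, -16) + 1/(-213))² = (2 + 1/(-213))² = (2 - 1/213)² = (425/213)² = 180625/45369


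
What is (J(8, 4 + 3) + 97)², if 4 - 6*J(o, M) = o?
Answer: 83521/9 ≈ 9280.1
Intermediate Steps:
J(o, M) = ⅔ - o/6
(J(8, 4 + 3) + 97)² = ((⅔ - ⅙*8) + 97)² = ((⅔ - 4/3) + 97)² = (-⅔ + 97)² = (289/3)² = 83521/9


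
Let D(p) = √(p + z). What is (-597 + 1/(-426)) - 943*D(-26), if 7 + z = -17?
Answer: -254323/426 - 4715*I*√2 ≈ -597.0 - 6668.0*I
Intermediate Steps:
z = -24 (z = -7 - 17 = -24)
D(p) = √(-24 + p) (D(p) = √(p - 24) = √(-24 + p))
(-597 + 1/(-426)) - 943*D(-26) = (-597 + 1/(-426)) - 943*√(-24 - 26) = (-597 - 1/426) - 4715*I*√2 = -254323/426 - 4715*I*√2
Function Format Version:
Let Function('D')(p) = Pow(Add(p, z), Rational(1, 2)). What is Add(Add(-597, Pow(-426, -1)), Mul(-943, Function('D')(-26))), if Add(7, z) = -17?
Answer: Add(Rational(-254323, 426), Mul(-4715, I, Pow(2, Rational(1, 2)))) ≈ Add(-597.00, Mul(-6668.0, I))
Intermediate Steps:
z = -24 (z = Add(-7, -17) = -24)
Function('D')(p) = Pow(Add(-24, p), Rational(1, 2)) (Function('D')(p) = Pow(Add(p, -24), Rational(1, 2)) = Pow(Add(-24, p), Rational(1, 2)))
Add(Add(-597, Pow(-426, -1)), Mul(-943, Function('D')(-26))) = Add(Add(-597, Pow(-426, -1)), Mul(-943, Pow(Add(-24, -26), Rational(1, 2)))) = Add(Add(-597, Rational(-1, 426)), Mul(-943, Pow(-50, Rational(1, 2)))) = Add(Rational(-254323, 426), Mul(-943, Mul(5, I, Pow(2, Rational(1, 2))))) = Add(Rational(-254323, 426), Mul(-4715, I, Pow(2, Rational(1, 2))))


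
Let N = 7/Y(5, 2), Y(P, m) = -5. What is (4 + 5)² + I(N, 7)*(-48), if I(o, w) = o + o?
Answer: 1077/5 ≈ 215.40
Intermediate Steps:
N = -7/5 (N = 7/(-5) = 7*(-⅕) = -7/5 ≈ -1.4000)
I(o, w) = 2*o
(4 + 5)² + I(N, 7)*(-48) = (4 + 5)² + (2*(-7/5))*(-48) = 9² - 14/5*(-48) = 81 + 672/5 = 1077/5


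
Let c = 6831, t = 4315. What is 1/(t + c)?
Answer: 1/11146 ≈ 8.9718e-5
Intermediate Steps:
1/(t + c) = 1/(4315 + 6831) = 1/11146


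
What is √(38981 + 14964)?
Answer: √53945 ≈ 232.26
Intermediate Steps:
√(38981 + 14964) = √53945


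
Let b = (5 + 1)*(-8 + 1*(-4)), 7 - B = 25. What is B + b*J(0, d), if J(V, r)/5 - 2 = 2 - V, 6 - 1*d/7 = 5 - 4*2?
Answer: -1458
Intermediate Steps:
d = 63 (d = 42 - 7*(5 - 4*2) = 42 - 7*(5 - 8) = 42 - 7*(-3) = 42 + 21 = 63)
J(V, r) = 20 - 5*V (J(V, r) = 10 + 5*(2 - V) = 10 + (10 - 5*V) = 20 - 5*V)
B = -18 (B = 7 - 1*25 = 7 - 25 = -18)
b = -72 (b = 6*(-8 - 4) = 6*(-12) = -72)
B + b*J(0, d) = -18 - 72*(20 - 5*0) = -18 - 72*(20 + 0) = -18 - 72*20 = -18 - 1440 = -1458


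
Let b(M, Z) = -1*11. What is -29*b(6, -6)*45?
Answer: 14355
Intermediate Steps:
b(M, Z) = -11
-29*b(6, -6)*45 = -29*(-11)*45 = 319*45 = 14355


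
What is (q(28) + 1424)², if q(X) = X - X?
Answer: 2027776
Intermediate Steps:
q(X) = 0
(q(28) + 1424)² = (0 + 1424)² = 1424² = 2027776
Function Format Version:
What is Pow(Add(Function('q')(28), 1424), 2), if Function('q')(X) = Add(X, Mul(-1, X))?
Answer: 2027776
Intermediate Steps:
Function('q')(X) = 0
Pow(Add(Function('q')(28), 1424), 2) = Pow(Add(0, 1424), 2) = Pow(1424, 2) = 2027776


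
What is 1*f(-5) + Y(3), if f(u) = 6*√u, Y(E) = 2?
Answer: 2 + 6*I*√5 ≈ 2.0 + 13.416*I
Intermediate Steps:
1*f(-5) + Y(3) = 1*(6*√(-5)) + 2 = 1*(6*(I*√5)) + 2 = 1*(6*I*√5) + 2 = 6*I*√5 + 2 = 2 + 6*I*√5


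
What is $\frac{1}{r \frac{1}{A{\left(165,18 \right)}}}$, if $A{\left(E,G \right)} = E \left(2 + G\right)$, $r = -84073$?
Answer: $- \frac{300}{7643} \approx -0.039252$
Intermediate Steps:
$\frac{1}{r \frac{1}{A{\left(165,18 \right)}}} = \frac{1}{\left(-84073\right) \frac{1}{165 \left(2 + 18\right)}} = \frac{1}{\left(-84073\right) \frac{1}{165 \cdot 20}} = \frac{1}{\left(-84073\right) \frac{1}{3300}} = \frac{1}{- \frac{7643}{300}} = - \frac{300}{7643}$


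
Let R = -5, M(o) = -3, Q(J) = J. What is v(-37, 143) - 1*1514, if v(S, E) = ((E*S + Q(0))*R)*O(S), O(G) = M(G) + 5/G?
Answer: -84454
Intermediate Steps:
O(G) = -3 + 5/G
v(S, E) = -5*E*S*(-3 + 5/S) (v(S, E) = ((E*S + 0)*(-5))*(-3 + 5/S) = ((E*S)*(-5))*(-3 + 5/S) = (-5*E*S)*(-3 + 5/S) = -5*E*S*(-3 + 5/S))
v(-37, 143) - 1*1514 = 5*143*(-5 + 3*(-37)) - 1*1514 = 5*143*(-5 - 111) - 1514 = 5*143*(-116) - 1514 = -82940 - 1514 = -84454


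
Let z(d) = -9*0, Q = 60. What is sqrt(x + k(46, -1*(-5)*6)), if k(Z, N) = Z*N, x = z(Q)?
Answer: 2*sqrt(345) ≈ 37.148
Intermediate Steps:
z(d) = 0
x = 0
k(Z, N) = N*Z
sqrt(x + k(46, -1*(-5)*6)) = sqrt(0 + (-1*(-5)*6)*46) = sqrt(0 + (5*6)*46) = sqrt(0 + 30*46) = sqrt(0 + 1380) = sqrt(1380) = 2*sqrt(345)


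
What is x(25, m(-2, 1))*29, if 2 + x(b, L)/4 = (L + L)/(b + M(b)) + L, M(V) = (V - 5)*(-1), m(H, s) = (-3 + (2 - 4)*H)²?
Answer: -348/5 ≈ -69.600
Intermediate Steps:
m(H, s) = (-3 - 2*H)²
M(V) = 5 - V (M(V) = (-5 + V)*(-1) = 5 - V)
x(b, L) = -8 + 28*L/5 (x(b, L) = -8 + 4*((L + L)/(b + (5 - b)) + L) = -8 + 4*((2*L)/5 + L) = -8 + 4*((2*L)*(⅕) + L) = -8 + 4*(2*L/5 + L) = -8 + 4*(7*L/5) = -8 + 28*L/5)
x(25, m(-2, 1))*29 = (-8 + 28*(3 + 2*(-2))²/5)*29 = (-8 + 28*(3 - 4)²/5)*29 = (-8 + (28/5)*(-1)²)*29 = (-8 + (28/5)*1)*29 = (-8 + 28/5)*29 = -12/5*29 = -348/5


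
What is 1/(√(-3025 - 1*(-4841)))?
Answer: √454/908 ≈ 0.023466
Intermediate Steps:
1/(√(-3025 - 1*(-4841))) = 1/(√(-3025 + 4841)) = 1/(√1816) = 1/(2*√454) = √454/908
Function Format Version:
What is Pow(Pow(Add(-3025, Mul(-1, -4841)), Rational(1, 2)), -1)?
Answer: Mul(Rational(1, 908), Pow(454, Rational(1, 2))) ≈ 0.023466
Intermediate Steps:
Pow(Pow(Add(-3025, Mul(-1, -4841)), Rational(1, 2)), -1) = Pow(Pow(Add(-3025, 4841), Rational(1, 2)), -1) = Pow(Pow(1816, Rational(1, 2)), -1) = Pow(Mul(2, Pow(454, Rational(1, 2))), -1) = Mul(Rational(1, 908), Pow(454, Rational(1, 2)))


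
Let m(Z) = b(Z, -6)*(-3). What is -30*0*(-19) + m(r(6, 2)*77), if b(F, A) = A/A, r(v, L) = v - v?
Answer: -3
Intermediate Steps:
r(v, L) = 0
b(F, A) = 1
m(Z) = -3 (m(Z) = 1*(-3) = -3)
-30*0*(-19) + m(r(6, 2)*77) = -30*0*(-19) - 3 = 0*(-19) - 3 = 0 - 3 = -3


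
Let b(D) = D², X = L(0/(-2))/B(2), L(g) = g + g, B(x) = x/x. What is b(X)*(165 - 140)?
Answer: 0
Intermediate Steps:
B(x) = 1
L(g) = 2*g
X = 0 (X = (2*(0/(-2)))/1 = (2*(0*(-½)))*1 = (2*0)*1 = 0*1 = 0)
b(X)*(165 - 140) = 0²*(165 - 140) = 0*25 = 0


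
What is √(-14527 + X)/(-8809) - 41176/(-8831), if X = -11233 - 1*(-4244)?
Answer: 41176/8831 - 2*I*√5379/8809 ≈ 4.6627 - 0.016652*I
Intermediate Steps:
X = -6989 (X = -11233 + 4244 = -6989)
√(-14527 + X)/(-8809) - 41176/(-8831) = √(-14527 - 6989)/(-8809) - 41176/(-8831) = √(-21516)*(-1/8809) - 41176*(-1/8831) = (2*I*√5379)*(-1/8809) + 41176/8831 = -2*I*√5379/8809 + 41176/8831 = 41176/8831 - 2*I*√5379/8809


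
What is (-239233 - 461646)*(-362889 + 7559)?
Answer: 249043335070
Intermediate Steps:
(-239233 - 461646)*(-362889 + 7559) = -700879*(-355330) = 249043335070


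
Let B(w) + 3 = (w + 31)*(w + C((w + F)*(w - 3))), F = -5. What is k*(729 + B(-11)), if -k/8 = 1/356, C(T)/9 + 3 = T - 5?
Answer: -78772/89 ≈ -885.08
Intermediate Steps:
C(T) = -72 + 9*T (C(T) = -27 + 9*(T - 5) = -27 + 9*(-5 + T) = -27 + (-45 + 9*T) = -72 + 9*T)
k = -2/89 (k = -8/356 = -8*1/356 = -2/89 ≈ -0.022472)
B(w) = -3 + (31 + w)*(-72 + w + 9*(-5 + w)*(-3 + w)) (B(w) = -3 + (w + 31)*(w + (-72 + 9*((w - 5)*(w - 3)))) = -3 + (31 + w)*(w + (-72 + 9*((-5 + w)*(-3 + w)))) = -3 + (31 + w)*(w + (-72 + 9*(-5 + w)*(-3 + w))) = -3 + (31 + w)*(-72 + w + 9*(-5 + w)*(-3 + w)))
k*(729 + B(-11)) = -2*(729 + (1950 - 2138*(-11) + 9*(-11)³ + 208*(-11)²))/89 = -2*(729 + (1950 + 23518 + 9*(-1331) + 208*121))/89 = -2*(729 + (1950 + 23518 - 11979 + 25168))/89 = -2*(729 + 38657)/89 = -2/89*39386 = -78772/89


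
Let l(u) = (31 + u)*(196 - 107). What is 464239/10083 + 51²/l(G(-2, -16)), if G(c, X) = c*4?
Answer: 976523116/20639901 ≈ 47.312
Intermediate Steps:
G(c, X) = 4*c
l(u) = 2759 + 89*u (l(u) = (31 + u)*89 = 2759 + 89*u)
464239/10083 + 51²/l(G(-2, -16)) = 464239/10083 + 51²/(2759 + 89*(4*(-2))) = 464239*(1/10083) + 2601/(2759 + 89*(-8)) = 464239/10083 + 2601/(2759 - 712) = 464239/10083 + 2601/2047 = 976523116/20639901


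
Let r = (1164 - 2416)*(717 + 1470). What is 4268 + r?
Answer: -2733856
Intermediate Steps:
r = -2738124 (r = -1252*2187 = -2738124)
4268 + r = 4268 - 2738124 = -2733856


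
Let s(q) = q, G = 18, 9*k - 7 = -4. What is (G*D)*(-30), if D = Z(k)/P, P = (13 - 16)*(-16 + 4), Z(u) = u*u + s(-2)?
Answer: 85/3 ≈ 28.333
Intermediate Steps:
k = ⅓ (k = 7/9 + (⅑)*(-4) = 7/9 - 4/9 = ⅓ ≈ 0.33333)
Z(u) = -2 + u² (Z(u) = u*u - 2 = u² - 2 = -2 + u²)
P = 36 (P = -3*(-12) = 36)
D = -17/324 (D = (-2 + (⅓)²)/36 = (-2 + ⅑)*(1/36) = -17/9*1/36 = -17/324 ≈ -0.052469)
(G*D)*(-30) = (18*(-17/324))*(-30) = -17/18*(-30) = 85/3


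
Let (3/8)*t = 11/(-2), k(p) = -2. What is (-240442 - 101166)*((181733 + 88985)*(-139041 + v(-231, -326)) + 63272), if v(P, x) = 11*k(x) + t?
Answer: 38585407070432624/3 ≈ 1.2862e+16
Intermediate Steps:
t = -44/3 (t = 8*(11/(-2))/3 = 8*(11*(-½))/3 = (8/3)*(-11/2) = -44/3 ≈ -14.667)
v(P, x) = -110/3 (v(P, x) = 11*(-2) - 44/3 = -22 - 44/3 = -110/3)
(-240442 - 101166)*((181733 + 88985)*(-139041 + v(-231, -326)) + 63272) = (-240442 - 101166)*((181733 + 88985)*(-139041 - 110/3) + 63272) = -341608*(270718*(-417233/3) + 63272) = -341608*(-112952483294/3 + 63272) = -341608*(-112952293478/3) = 38585407070432624/3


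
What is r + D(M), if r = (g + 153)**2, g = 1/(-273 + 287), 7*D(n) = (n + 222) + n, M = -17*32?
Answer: 4568201/196 ≈ 23307.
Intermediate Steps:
M = -544
D(n) = 222/7 + 2*n/7 (D(n) = ((n + 222) + n)/7 = ((222 + n) + n)/7 = (222 + 2*n)/7 = 222/7 + 2*n/7)
g = 1/14 ≈ 0.071429
r = 4592449/196 (r = (1/14 + 153)**2 = (2143/14)**2 = 4592449/196 ≈ 23431.)
r + D(M) = 4592449/196 + (222/7 + (2/7)*(-544)) = 4592449/196 + (222/7 - 1088/7) = 4592449/196 - 866/7 = 4568201/196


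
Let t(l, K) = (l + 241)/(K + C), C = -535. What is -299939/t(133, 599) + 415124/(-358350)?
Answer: -1719769064494/33505725 ≈ -51328.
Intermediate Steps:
t(l, K) = (241 + l)/(-535 + K) (t(l, K) = (l + 241)/(K - 535) = (241 + l)/(-535 + K))
-299939/t(133, 599) + 415124/(-358350) = -299939*(-535 + 599)/(241 + 133) + 415124/(-358350) = -299939/(374/64) + 415124*(-1/358350) = -299939/((1/64)*374) - 207562/179175 = -299939/187/32 - 207562/179175 = -299939*32/187 - 207562/179175 = -9598048/187 - 207562/179175 = -1719769064494/33505725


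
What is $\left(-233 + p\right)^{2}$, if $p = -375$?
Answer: $369664$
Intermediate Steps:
$\left(-233 + p\right)^{2} = \left(-233 - 375\right)^{2} = \left(-608\right)^{2} = 369664$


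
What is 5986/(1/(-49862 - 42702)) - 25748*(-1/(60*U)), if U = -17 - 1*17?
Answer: -282584939477/510 ≈ -5.5409e+8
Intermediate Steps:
U = -34 (U = -17 - 17 = -34)
5986/(1/(-49862 - 42702)) - 25748*(-1/(60*U)) = 5986/(1/(-49862 - 42702)) - 25748/((6*(-10))*(-34)) = 5986/(1/(-92564)) - 25748/((-60*(-34))) = 5986/(-1/92564) - 25748/2040 = 5986*(-92564) - 25748*1/2040 = -554088104 - 6437/510 = -282584939477/510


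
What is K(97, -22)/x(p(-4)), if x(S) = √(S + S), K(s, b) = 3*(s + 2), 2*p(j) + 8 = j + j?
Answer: -297*I/4 ≈ -74.25*I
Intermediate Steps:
p(j) = -4 + j (p(j) = -4 + (j + j)/2 = -4 + (2*j)/2 = -4 + j)
K(s, b) = 6 + 3*s (K(s, b) = 3*(2 + s) = 6 + 3*s)
x(S) = √2*√S (x(S) = √(2*S) = √2*√S)
K(97, -22)/x(p(-4)) = (6 + 3*97)/((√2*√(-4 - 4))) = (6 + 291)/((√2*√(-8))) = 297/((√2*(2*I*√2))) = 297/((4*I)) = 297*(-I/4) = -297*I/4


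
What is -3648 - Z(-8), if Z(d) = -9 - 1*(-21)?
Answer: -3660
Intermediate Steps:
Z(d) = 12 (Z(d) = -9 + 21 = 12)
-3648 - Z(-8) = -3648 - 1*12 = -3648 - 12 = -3660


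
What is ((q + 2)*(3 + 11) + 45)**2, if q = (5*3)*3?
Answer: 494209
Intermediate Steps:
q = 45 (q = 15*3 = 45)
((q + 2)*(3 + 11) + 45)**2 = ((45 + 2)*(3 + 11) + 45)**2 = (47*14 + 45)**2 = (658 + 45)**2 = 703**2 = 494209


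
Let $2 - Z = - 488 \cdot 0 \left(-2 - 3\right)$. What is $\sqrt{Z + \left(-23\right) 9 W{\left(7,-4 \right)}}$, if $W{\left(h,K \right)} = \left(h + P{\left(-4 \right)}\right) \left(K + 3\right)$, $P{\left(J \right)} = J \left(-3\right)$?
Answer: $\sqrt{3935} \approx 62.73$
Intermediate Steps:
$P{\left(J \right)} = - 3 J$
$W{\left(h,K \right)} = \left(3 + K\right) \left(12 + h\right)$ ($W{\left(h,K \right)} = \left(h - -12\right) \left(K + 3\right) = \left(h + 12\right) \left(3 + K\right) = \left(12 + h\right) \left(3 + K\right) = \left(3 + K\right) \left(12 + h\right)$)
$Z = 2$ ($Z = 2 - - 488 \cdot 0 \left(-2 - 3\right) = 2 - - 488 \cdot 0 \left(-5\right) = 2 - \left(-488\right) 0 = 2 - 0 = 2 + 0 = 2$)
$\sqrt{Z + \left(-23\right) 9 W{\left(7,-4 \right)}} = \sqrt{2 + \left(-23\right) 9 \left(36 + 3 \cdot 7 + 12 \left(-4\right) - 28\right)} = \sqrt{2 - 207 \left(36 + 21 - 48 - 28\right)} = \sqrt{2 - -3933} = \sqrt{2 + 3933} = \sqrt{3935}$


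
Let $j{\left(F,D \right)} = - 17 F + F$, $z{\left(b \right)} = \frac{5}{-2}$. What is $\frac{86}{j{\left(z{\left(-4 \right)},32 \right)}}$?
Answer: $\frac{43}{20} \approx 2.15$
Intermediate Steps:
$z{\left(b \right)} = - \frac{5}{2}$ ($z{\left(b \right)} = 5 \left(- \frac{1}{2}\right) = - \frac{5}{2}$)
$j{\left(F,D \right)} = - 16 F$
$\frac{86}{j{\left(z{\left(-4 \right)},32 \right)}} = \frac{86}{\left(-16\right) \left(- \frac{5}{2}\right)} = \frac{86}{40} = 86 \cdot \frac{1}{40} = \frac{43}{20}$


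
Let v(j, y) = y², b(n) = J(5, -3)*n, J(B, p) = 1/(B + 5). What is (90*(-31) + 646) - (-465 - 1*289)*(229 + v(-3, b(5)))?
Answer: 341421/2 ≈ 1.7071e+5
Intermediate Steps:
J(B, p) = 1/(5 + B)
b(n) = n/10 (b(n) = n/(5 + 5) = n/10)
(90*(-31) + 646) - (-465 - 1*289)*(229 + v(-3, b(5))) = (90*(-31) + 646) - (-465 - 1*289)*(229 + ((⅒)*5)²) = (-2790 + 646) - (-465 - 289)*(229 + (½)²) = -2144 - (-754)*(229 + ¼) = -2144 - (-754)*917/4 = -2144 - 1*(-345709/2) = -2144 + 345709/2 = 341421/2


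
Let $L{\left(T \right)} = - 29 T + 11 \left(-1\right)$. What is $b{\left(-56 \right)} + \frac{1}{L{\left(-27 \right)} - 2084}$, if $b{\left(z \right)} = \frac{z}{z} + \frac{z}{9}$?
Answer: $- \frac{61673}{11808} \approx -5.223$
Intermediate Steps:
$b{\left(z \right)} = 1 + \frac{z}{9}$ ($b{\left(z \right)} = 1 + z \frac{1}{9} = 1 + \frac{z}{9}$)
$L{\left(T \right)} = -11 - 29 T$ ($L{\left(T \right)} = - 29 T - 11 = -11 - 29 T$)
$b{\left(-56 \right)} + \frac{1}{L{\left(-27 \right)} - 2084} = \left(1 + \frac{1}{9} \left(-56\right)\right) + \frac{1}{\left(-11 - -783\right) - 2084} = \left(1 - \frac{56}{9}\right) + \frac{1}{\left(-11 + 783\right) - 2084} = - \frac{47}{9} + \frac{1}{772 - 2084} = - \frac{47}{9} + \frac{1}{-1312} = - \frac{47}{9} - \frac{1}{1312} = - \frac{61673}{11808}$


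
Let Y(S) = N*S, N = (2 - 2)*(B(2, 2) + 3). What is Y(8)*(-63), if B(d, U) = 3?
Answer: 0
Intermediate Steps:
N = 0 (N = (2 - 2)*(3 + 3) = 0*6 = 0)
Y(S) = 0 (Y(S) = 0*S = 0)
Y(8)*(-63) = 0*(-63) = 0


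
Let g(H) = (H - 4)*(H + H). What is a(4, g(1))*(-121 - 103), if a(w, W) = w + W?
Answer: 448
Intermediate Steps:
g(H) = 2*H*(-4 + H) (g(H) = (-4 + H)*(2*H) = 2*H*(-4 + H))
a(w, W) = W + w
a(4, g(1))*(-121 - 103) = (2*1*(-4 + 1) + 4)*(-121 - 103) = (2*1*(-3) + 4)*(-224) = (-6 + 4)*(-224) = -2*(-224) = 448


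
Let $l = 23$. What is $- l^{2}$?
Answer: $-529$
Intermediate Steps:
$- l^{2} = - 23^{2} = \left(-1\right) 529 = -529$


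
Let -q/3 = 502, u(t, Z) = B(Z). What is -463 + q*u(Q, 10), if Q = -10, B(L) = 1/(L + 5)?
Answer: -2817/5 ≈ -563.40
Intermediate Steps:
B(L) = 1/(5 + L)
u(t, Z) = 1/(5 + Z)
q = -1506 (q = -3*502 = -1506)
-463 + q*u(Q, 10) = -463 - 1506/(5 + 10) = -463 - 1506/15 = -463 - 1506*1/15 = -463 - 502/5 = -2817/5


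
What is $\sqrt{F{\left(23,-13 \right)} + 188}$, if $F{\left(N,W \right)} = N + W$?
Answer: $3 \sqrt{22} \approx 14.071$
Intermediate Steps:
$\sqrt{F{\left(23,-13 \right)} + 188} = \sqrt{\left(23 - 13\right) + 188} = \sqrt{10 + 188} = \sqrt{198} = 3 \sqrt{22}$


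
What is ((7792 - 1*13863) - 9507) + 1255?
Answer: -14323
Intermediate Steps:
((7792 - 1*13863) - 9507) + 1255 = ((7792 - 13863) - 9507) + 1255 = (-6071 - 9507) + 1255 = -15578 + 1255 = -14323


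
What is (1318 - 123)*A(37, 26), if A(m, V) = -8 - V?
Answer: -40630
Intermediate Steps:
(1318 - 123)*A(37, 26) = (1318 - 123)*(-8 - 1*26) = 1195*(-8 - 26) = 1195*(-34) = -40630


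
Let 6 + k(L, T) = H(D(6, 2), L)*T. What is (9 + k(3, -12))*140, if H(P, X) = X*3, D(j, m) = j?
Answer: -14700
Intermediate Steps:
H(P, X) = 3*X
k(L, T) = -6 + 3*L*T (k(L, T) = -6 + (3*L)*T = -6 + 3*L*T)
(9 + k(3, -12))*140 = (9 + (-6 + 3*3*(-12)))*140 = (9 + (-6 - 108))*140 = (9 - 114)*140 = -105*140 = -14700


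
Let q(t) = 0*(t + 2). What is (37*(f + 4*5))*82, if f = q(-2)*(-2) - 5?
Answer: 45510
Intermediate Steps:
q(t) = 0 (q(t) = 0*(2 + t) = 0)
f = -5 (f = 0*(-2) - 5 = 0 - 5 = -5)
(37*(f + 4*5))*82 = (37*(-5 + 4*5))*82 = (37*(-5 + 20))*82 = (37*15)*82 = 555*82 = 45510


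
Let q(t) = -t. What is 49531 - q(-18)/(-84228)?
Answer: 695316181/14038 ≈ 49531.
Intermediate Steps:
49531 - q(-18)/(-84228) = 49531 - (-1*(-18))/(-84228) = 49531 - 18*(-1)/84228 = 49531 - 1*(-3/14038) = 49531 + 3/14038 = 695316181/14038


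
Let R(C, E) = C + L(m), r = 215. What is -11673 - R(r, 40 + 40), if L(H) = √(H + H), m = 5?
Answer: -11888 - √10 ≈ -11891.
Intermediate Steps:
L(H) = √2*√H (L(H) = √(2*H) = √2*√H)
R(C, E) = C + √10 (R(C, E) = C + √2*√5 = C + √10)
-11673 - R(r, 40 + 40) = -11673 - (215 + √10) = -11673 + (-215 - √10) = -11888 - √10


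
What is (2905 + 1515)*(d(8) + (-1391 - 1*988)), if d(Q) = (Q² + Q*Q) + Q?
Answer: -9914060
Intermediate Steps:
d(Q) = Q + 2*Q² (d(Q) = (Q² + Q²) + Q = 2*Q² + Q = Q + 2*Q²)
(2905 + 1515)*(d(8) + (-1391 - 1*988)) = (2905 + 1515)*(8*(1 + 2*8) + (-1391 - 1*988)) = 4420*(8*(1 + 16) + (-1391 - 988)) = 4420*(8*17 - 2379) = 4420*(136 - 2379) = 4420*(-2243) = -9914060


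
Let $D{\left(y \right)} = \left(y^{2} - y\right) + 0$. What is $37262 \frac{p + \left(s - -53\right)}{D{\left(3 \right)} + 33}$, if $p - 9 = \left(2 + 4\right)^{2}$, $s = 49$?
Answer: $\frac{1825838}{13} \approx 1.4045 \cdot 10^{5}$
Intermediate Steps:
$p = 45$ ($p = 9 + \left(2 + 4\right)^{2} = 9 + 6^{2} = 9 + 36 = 45$)
$D{\left(y \right)} = y^{2} - y$
$37262 \frac{p + \left(s - -53\right)}{D{\left(3 \right)} + 33} = 37262 \frac{45 + \left(49 - -53\right)}{3 \left(-1 + 3\right) + 33} = 37262 \frac{45 + \left(49 + 53\right)}{3 \cdot 2 + 33} = 37262 \frac{45 + 102}{6 + 33} = 37262 \cdot \frac{147}{39} = 37262 \cdot 147 \cdot \frac{1}{39} = 37262 \cdot \frac{49}{13} = \frac{1825838}{13}$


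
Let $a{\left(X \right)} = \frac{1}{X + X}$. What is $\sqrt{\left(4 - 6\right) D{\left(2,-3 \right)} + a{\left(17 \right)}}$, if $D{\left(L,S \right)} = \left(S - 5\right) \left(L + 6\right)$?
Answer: $\frac{\sqrt{148002}}{34} \approx 11.315$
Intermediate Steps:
$a{\left(X \right)} = \frac{1}{2 X}$
$D{\left(L,S \right)} = \left(-5 + S\right) \left(6 + L\right)$
$\sqrt{\left(4 - 6\right) D{\left(2,-3 \right)} + a{\left(17 \right)}} = \sqrt{\left(4 - 6\right) \left(-30 - 10 + 6 \left(-3\right) + 2 \left(-3\right)\right) + \frac{1}{2 \cdot 17}} = \sqrt{- 2 \left(-30 - 10 - 18 - 6\right) + \frac{1}{2} \cdot \frac{1}{17}} = \sqrt{\left(-2\right) \left(-64\right) + \frac{1}{34}} = \sqrt{128 + \frac{1}{34}} = \sqrt{\frac{4353}{34}} = \frac{\sqrt{148002}}{34}$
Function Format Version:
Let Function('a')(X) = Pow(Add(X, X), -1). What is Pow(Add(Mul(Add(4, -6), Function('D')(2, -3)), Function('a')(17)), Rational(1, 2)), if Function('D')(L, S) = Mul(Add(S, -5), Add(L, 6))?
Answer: Mul(Rational(1, 34), Pow(148002, Rational(1, 2))) ≈ 11.315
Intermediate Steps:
Function('a')(X) = Mul(Rational(1, 2), Pow(X, -1)) (Function('a')(X) = Pow(Mul(2, X), -1) = Mul(Rational(1, 2), Pow(X, -1)))
Function('D')(L, S) = Mul(Add(-5, S), Add(6, L))
Pow(Add(Mul(Add(4, -6), Function('D')(2, -3)), Function('a')(17)), Rational(1, 2)) = Pow(Add(Mul(Add(4, -6), Add(-30, Mul(-5, 2), Mul(6, -3), Mul(2, -3))), Mul(Rational(1, 2), Pow(17, -1))), Rational(1, 2)) = Pow(Add(Mul(-2, Add(-30, -10, -18, -6)), Mul(Rational(1, 2), Rational(1, 17))), Rational(1, 2)) = Pow(Add(Mul(-2, -64), Rational(1, 34)), Rational(1, 2)) = Pow(Add(128, Rational(1, 34)), Rational(1, 2)) = Pow(Rational(4353, 34), Rational(1, 2)) = Mul(Rational(1, 34), Pow(148002, Rational(1, 2)))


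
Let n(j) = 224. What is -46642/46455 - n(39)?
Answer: -10452562/46455 ≈ -225.00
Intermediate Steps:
-46642/46455 - n(39) = -46642/46455 - 1*224 = -46642*1/46455 - 224 = -46642/46455 - 224 = -10452562/46455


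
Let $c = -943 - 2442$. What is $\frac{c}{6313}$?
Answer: $- \frac{3385}{6313} \approx -0.53619$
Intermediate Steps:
$c = -3385$ ($c = -943 - 2442 = -3385$)
$\frac{c}{6313} = - \frac{3385}{6313}$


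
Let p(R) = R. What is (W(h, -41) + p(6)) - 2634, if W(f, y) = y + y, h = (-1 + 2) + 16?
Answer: -2710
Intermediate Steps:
h = 17 (h = 1 + 16 = 17)
W(f, y) = 2*y
(W(h, -41) + p(6)) - 2634 = (2*(-41) + 6) - 2634 = (-82 + 6) - 2634 = -76 - 2634 = -2710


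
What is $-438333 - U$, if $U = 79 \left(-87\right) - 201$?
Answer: $-431259$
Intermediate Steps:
$U = -7074$ ($U = -6873 - 201 = -7074$)
$-438333 - U = -438333 - -7074 = -438333 + 7074 = -431259$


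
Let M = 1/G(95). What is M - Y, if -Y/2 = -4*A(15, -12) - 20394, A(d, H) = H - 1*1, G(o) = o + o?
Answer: -7729959/190 ≈ -40684.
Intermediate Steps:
G(o) = 2*o
A(d, H) = -1 + H (A(d, H) = H - 1 = -1 + H)
M = 1/190 (M = 1/(2*95) = 1/190 ≈ 0.0052632)
Y = 40684 (Y = -2*(-4*(-1 - 12) - 20394) = -2*(-4*(-13) - 20394) = -2*(52 - 20394) = -2*(-20342) = 40684)
M - Y = 1/190 - 1*40684 = 1/190 - 40684 = -7729959/190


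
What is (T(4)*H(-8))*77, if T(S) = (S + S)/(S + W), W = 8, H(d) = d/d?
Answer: 154/3 ≈ 51.333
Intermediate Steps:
H(d) = 1
T(S) = 2*S/(8 + S) (T(S) = (S + S)/(S + 8) = (2*S)/(8 + S) = 2*S/(8 + S))
(T(4)*H(-8))*77 = ((2*4/(8 + 4))*1)*77 = ((2*4/12)*1)*77 = ((2*4*(1/12))*1)*77 = ((2/3)*1)*77 = (2/3)*77 = 154/3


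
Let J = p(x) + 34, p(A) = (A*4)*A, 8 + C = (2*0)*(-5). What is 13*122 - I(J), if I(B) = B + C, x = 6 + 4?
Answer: 1160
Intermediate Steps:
C = -8 (C = -8 + (2*0)*(-5) = -8 + 0*(-5) = -8 + 0 = -8)
x = 10
p(A) = 4*A² (p(A) = (4*A)*A = 4*A²)
J = 434 (J = 4*10² + 34 = 4*100 + 34 = 400 + 34 = 434)
I(B) = -8 + B (I(B) = B - 8 = -8 + B)
13*122 - I(J) = 13*122 - (-8 + 434) = 1586 - 1*426 = 1586 - 426 = 1160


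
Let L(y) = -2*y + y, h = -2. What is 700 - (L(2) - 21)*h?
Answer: 654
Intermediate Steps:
L(y) = -y
700 - (L(2) - 21)*h = 700 - (-1*2 - 21)*(-2) = 700 - (-2 - 21)*(-2) = 700 - (-23)*(-2) = 700 - 1*46 = 700 - 46 = 654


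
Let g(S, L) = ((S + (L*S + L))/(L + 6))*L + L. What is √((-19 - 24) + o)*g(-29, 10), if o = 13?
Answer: -1465*I*√30/8 ≈ -1003.0*I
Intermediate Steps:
g(S, L) = L + L*(L + S + L*S)/(6 + L) (g(S, L) = ((S + (L + L*S))/(6 + L))*L + L = ((L + S + L*S)/(6 + L))*L + L = L*(L + S + L*S)/(6 + L) + L = L + L*(L + S + L*S)/(6 + L))
√((-19 - 24) + o)*g(-29, 10) = √((-19 - 24) + 13)*(10*(6 - 29 + 2*10 + 10*(-29))/(6 + 10)) = √(-43 + 13)*(10*(6 - 29 + 20 - 290)/16) = √(-30)*(10*(1/16)*(-293)) = (I*√30)*(-1465/8) = -1465*I*√30/8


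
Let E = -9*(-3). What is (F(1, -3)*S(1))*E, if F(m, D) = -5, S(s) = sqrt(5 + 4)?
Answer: -405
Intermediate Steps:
S(s) = 3 (S(s) = sqrt(9) = 3)
E = 27
(F(1, -3)*S(1))*E = -5*3*27 = -15*27 = -405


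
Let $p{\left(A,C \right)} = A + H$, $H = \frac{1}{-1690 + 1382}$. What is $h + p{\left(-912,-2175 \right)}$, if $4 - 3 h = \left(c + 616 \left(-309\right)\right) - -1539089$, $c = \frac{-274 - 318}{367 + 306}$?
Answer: $- \frac{93379792717}{207284} \approx -4.5049 \cdot 10^{5}$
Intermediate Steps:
$c = - \frac{592}{673} \approx -0.87964$
$H = - \frac{1}{308}$ ($H = \frac{1}{-308} = - \frac{1}{308} \approx -0.0032468$)
$h = - \frac{302567367}{673}$ ($h = \frac{4}{3} - \frac{\left(- \frac{592}{673} + 616 \left(-309\right)\right) - -1539089}{3} = \frac{4}{3} - \frac{\left(- \frac{592}{673} - 190344\right) + 1539089}{3} = \frac{4}{3} - \frac{- \frac{128102104}{673} + 1539089}{3} = \frac{4}{3} - \frac{907704793}{2019} = - \frac{302567367}{673} \approx -4.4958 \cdot 10^{5}$)
$p{\left(A,C \right)} = - \frac{1}{308} + A$ ($p{\left(A,C \right)} = A - \frac{1}{308} = - \frac{1}{308} + A$)
$h + p{\left(-912,-2175 \right)} = - \frac{302567367}{673} - \frac{280897}{308} = - \frac{93379792717}{207284}$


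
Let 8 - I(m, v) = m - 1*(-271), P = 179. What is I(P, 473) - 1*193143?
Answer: -193585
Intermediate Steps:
I(m, v) = -263 - m (I(m, v) = 8 - (m - 1*(-271)) = 8 - (m + 271) = 8 - (271 + m) = 8 + (-271 - m) = -263 - m)
I(P, 473) - 1*193143 = (-263 - 1*179) - 1*193143 = (-263 - 179) - 193143 = -442 - 193143 = -193585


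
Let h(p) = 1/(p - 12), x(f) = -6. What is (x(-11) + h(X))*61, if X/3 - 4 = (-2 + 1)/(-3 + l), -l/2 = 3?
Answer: -183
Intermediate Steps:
l = -6 (l = -2*3 = -6)
X = 37/3 (X = 12 + 3*((-2 + 1)/(-3 - 6)) = 12 + 3*(-1/(-9)) = 12 + 3*(-1*(-1/9)) = 12 + 3*(1/9) = 12 + 1/3 = 37/3 ≈ 12.333)
h(p) = 1/(-12 + p)
(x(-11) + h(X))*61 = (-6 + 1/(-12 + 37/3))*61 = (-6 + 1/(1/3))*61 = (-6 + 3)*61 = -3*61 = -183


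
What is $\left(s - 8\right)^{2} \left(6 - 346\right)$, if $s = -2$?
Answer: $-34000$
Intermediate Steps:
$\left(s - 8\right)^{2} \left(6 - 346\right) = \left(-2 - 8\right)^{2} \left(6 - 346\right) = \left(-10\right)^{2} \left(-340\right) = 100 \left(-340\right) = -34000$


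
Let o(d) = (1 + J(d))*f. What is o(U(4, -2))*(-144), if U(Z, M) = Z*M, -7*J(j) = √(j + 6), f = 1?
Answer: -144 + 144*I*√2/7 ≈ -144.0 + 29.092*I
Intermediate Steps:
J(j) = -√(6 + j)/7 (J(j) = -√(j + 6)/7 = -√(6 + j)/7)
U(Z, M) = M*Z
o(d) = 1 - √(6 + d)/7 (o(d) = (1 - √(6 + d)/7)*1 = 1 - √(6 + d)/7)
o(U(4, -2))*(-144) = (1 - √(6 - 2*4)/7)*(-144) = (1 - √(6 - 8)/7)*(-144) = (1 - I*√2/7)*(-144) = -144 + 144*I*√2/7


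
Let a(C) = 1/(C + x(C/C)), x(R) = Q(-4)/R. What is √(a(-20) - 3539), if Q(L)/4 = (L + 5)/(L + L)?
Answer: I*√5949141/41 ≈ 59.49*I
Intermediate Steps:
Q(L) = 2*(5 + L)/L (Q(L) = 4*((L + 5)/(L + L)) = 4*((5 + L)/((2*L))) = 4*((5 + L)*(1/(2*L))) = 4*((5 + L)/(2*L)) = 2*(5 + L)/L)
x(R) = -1/(2*R) (x(R) = (2 + 10/(-4))/R = (2 + 10*(-¼))/R = (2 - 5/2)/R = -1/(2*R))
a(C) = 1/(-½ + C) (a(C) = 1/(C - 1/(2*(C/C))) = 1/(C - ½/1) = 1/(C - ½*1) = 1/(C - ½) = 1/(-½ + C))
√(a(-20) - 3539) = √(2/(-1 + 2*(-20)) - 3539) = √(2/(-1 - 40) - 3539) = √(2/(-41) - 3539) = √(2*(-1/41) - 3539) = √(-2/41 - 3539) = √(-145101/41) = I*√5949141/41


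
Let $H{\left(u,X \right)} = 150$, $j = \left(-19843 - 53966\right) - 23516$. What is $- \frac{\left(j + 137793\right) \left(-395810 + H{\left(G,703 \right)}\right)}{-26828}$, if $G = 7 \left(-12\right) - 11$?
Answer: $- \frac{4002892220}{6707} \approx -5.9682 \cdot 10^{5}$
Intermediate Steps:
$G = -95$ ($G = -84 - 11 = -95$)
$j = -97325$ ($j = -73809 - 23516 = -97325$)
$- \frac{\left(j + 137793\right) \left(-395810 + H{\left(G,703 \right)}\right)}{-26828} = - \frac{\left(-97325 + 137793\right) \left(-395810 + 150\right)}{-26828} = - \frac{40468 \left(-395660\right) \left(-1\right)}{26828} = - \frac{\left(-16011568880\right) \left(-1\right)}{26828} = \left(-1\right) \frac{4002892220}{6707} = - \frac{4002892220}{6707}$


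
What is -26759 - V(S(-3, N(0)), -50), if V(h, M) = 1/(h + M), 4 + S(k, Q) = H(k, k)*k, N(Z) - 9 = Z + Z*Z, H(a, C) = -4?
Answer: -1123877/42 ≈ -26759.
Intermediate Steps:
N(Z) = 9 + Z + Z**2 (N(Z) = 9 + (Z + Z*Z) = 9 + (Z + Z**2) = 9 + Z + Z**2)
S(k, Q) = -4 - 4*k
V(h, M) = 1/(M + h)
-26759 - V(S(-3, N(0)), -50) = -26759 - 1/(-50 + (-4 - 4*(-3))) = -26759 - 1/(-50 + (-4 + 12)) = -26759 - 1/(-50 + 8) = -26759 - 1/(-42) = -26759 - 1*(-1/42) = -26759 + 1/42 = -1123877/42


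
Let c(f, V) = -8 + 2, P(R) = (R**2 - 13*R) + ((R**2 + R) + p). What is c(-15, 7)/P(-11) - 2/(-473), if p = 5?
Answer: -2080/179267 ≈ -0.011603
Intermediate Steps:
P(R) = 5 - 12*R + 2*R**2 (P(R) = (R**2 - 13*R) + ((R**2 + R) + 5) = (R**2 - 13*R) + ((R + R**2) + 5) = (R**2 - 13*R) + (5 + R + R**2) = 5 - 12*R + 2*R**2)
c(f, V) = -6
c(-15, 7)/P(-11) - 2/(-473) = -6/(5 - 12*(-11) + 2*(-11)**2) - 2/(-473) = -6/(5 + 132 + 2*121) - 2*(-1/473) = -6/(5 + 132 + 242) + 2/473 = -6/379 + 2/473 = -2080/179267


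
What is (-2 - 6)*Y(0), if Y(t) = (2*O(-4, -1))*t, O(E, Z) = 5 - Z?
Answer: 0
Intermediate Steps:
Y(t) = 12*t (Y(t) = (2*(5 - 1*(-1)))*t = (2*(5 + 1))*t = (2*6)*t = 12*t)
(-2 - 6)*Y(0) = (-2 - 6)*(12*0) = -8*0 = 0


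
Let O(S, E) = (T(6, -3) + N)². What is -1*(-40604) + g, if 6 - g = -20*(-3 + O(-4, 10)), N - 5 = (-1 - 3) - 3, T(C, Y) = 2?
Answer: 40550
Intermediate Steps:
N = -2 (N = 5 + ((-1 - 3) - 3) = 5 + (-4 - 3) = 5 - 7 = -2)
O(S, E) = 0 (O(S, E) = (2 - 2)² = 0² = 0)
g = -54 (g = 6 - (-20)*(-3 + 0) = 6 - (-20)*(-3) = 6 - 1*60 = 6 - 60 = -54)
-1*(-40604) + g = -1*(-40604) - 54 = 40604 - 54 = 40550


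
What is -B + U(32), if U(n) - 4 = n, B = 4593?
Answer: -4557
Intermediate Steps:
U(n) = 4 + n
-B + U(32) = -1*4593 + (4 + 32) = -4593 + 36 = -4557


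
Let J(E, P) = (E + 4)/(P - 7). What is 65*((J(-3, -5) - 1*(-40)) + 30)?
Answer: 54535/12 ≈ 4544.6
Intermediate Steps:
J(E, P) = (4 + E)/(-7 + P)
65*((J(-3, -5) - 1*(-40)) + 30) = 65*(((4 - 3)/(-7 - 5) - 1*(-40)) + 30) = 65*((1/(-12) + 40) + 30) = 65*((-1/12*1 + 40) + 30) = 65*((-1/12 + 40) + 30) = 65*(479/12 + 30) = 65*(839/12) = 54535/12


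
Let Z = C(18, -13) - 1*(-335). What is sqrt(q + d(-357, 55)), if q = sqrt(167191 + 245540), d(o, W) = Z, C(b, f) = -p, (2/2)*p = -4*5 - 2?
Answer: sqrt(357 + 33*sqrt(379)) ≈ 31.614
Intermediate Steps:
p = -22 (p = -4*5 - 2 = -20 - 2 = -22)
C(b, f) = 22 (C(b, f) = -1*(-22) = 22)
Z = 357 (Z = 22 - 1*(-335) = 22 + 335 = 357)
d(o, W) = 357
q = 33*sqrt(379) (q = sqrt(412731) = 33*sqrt(379) ≈ 642.44)
sqrt(q + d(-357, 55)) = sqrt(33*sqrt(379) + 357) = sqrt(357 + 33*sqrt(379))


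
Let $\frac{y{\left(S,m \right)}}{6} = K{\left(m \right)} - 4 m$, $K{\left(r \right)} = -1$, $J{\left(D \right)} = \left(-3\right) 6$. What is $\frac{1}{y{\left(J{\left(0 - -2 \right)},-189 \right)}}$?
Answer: $\frac{1}{4530} \approx 0.00022075$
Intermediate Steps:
$J{\left(D \right)} = -18$
$y{\left(S,m \right)} = -6 - 24 m$ ($y{\left(S,m \right)} = 6 \left(-1 - 4 m\right) = -6 - 24 m$)
$\frac{1}{y{\left(J{\left(0 - -2 \right)},-189 \right)}} = \frac{1}{-6 - -4536} = \frac{1}{-6 + 4536} = \frac{1}{4530}$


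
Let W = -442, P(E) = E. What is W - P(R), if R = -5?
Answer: -437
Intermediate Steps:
W - P(R) = -442 - 1*(-5) = -442 + 5 = -437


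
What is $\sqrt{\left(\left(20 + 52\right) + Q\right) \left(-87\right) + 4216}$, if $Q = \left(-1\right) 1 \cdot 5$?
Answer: $i \sqrt{1613} \approx 40.162 i$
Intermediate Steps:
$Q = -5$ ($Q = \left(-1\right) 5 = -5$)
$\sqrt{\left(\left(20 + 52\right) + Q\right) \left(-87\right) + 4216} = \sqrt{\left(\left(20 + 52\right) - 5\right) \left(-87\right) + 4216} = \sqrt{\left(72 - 5\right) \left(-87\right) + 4216} = \sqrt{67 \left(-87\right) + 4216} = \sqrt{-5829 + 4216} = \sqrt{-1613} = i \sqrt{1613}$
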